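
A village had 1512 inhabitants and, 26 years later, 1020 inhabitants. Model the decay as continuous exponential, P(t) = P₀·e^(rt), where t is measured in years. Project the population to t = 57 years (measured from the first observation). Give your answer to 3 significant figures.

≈ 638 inhabitants

r = ln(1020/1512) / 26 ≈ -0.01514 per year
P(57) = 1512 · e^(-0.01514·57) = 1512 · 0.42191 ≈ 637.93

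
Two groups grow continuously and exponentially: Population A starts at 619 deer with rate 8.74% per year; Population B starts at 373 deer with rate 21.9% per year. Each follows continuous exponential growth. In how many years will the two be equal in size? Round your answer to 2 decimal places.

t ≈ 3.85 years

619·e^(0.0874t) = 373·e^(0.219t)
619/373 = e^((0.219 − 0.0874)t) → ln(1.65952) = 0.1316·t
t = 0.50653 / 0.1316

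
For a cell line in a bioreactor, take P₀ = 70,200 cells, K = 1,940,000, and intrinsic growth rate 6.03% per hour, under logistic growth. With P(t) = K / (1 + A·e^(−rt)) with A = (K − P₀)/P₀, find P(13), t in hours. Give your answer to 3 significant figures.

≈ 147,000 cells

A = (1940000 − 70200)/70200 = 26.63533
P(13) = 1940000 / (1 + 26.63533·e^(−0.0603·13)) = 1940000 / (1 + 26.63533·0.456622)
= 1940000 / 13.16227 ≈ 147391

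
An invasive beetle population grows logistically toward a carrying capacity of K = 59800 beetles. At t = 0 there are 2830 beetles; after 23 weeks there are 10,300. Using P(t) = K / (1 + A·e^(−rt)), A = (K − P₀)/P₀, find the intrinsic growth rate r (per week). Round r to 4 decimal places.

A = (59800 − 2830)/2830 = 20.13074
10300 = 59800/(1 + 20.13074·e^(−r·23)) → e^(−23r) = (5.80583 − 1)/20.13074 = 0.238731
r = −ln(0.238731)/23 = 1.43242/23

r ≈ 0.0623 per week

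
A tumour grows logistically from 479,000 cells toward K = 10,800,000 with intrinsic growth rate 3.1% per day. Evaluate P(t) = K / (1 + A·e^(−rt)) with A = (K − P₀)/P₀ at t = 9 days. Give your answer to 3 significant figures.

≈ 624,000 cells

A = (10800000 − 479000)/479000 = 21.54697
P(9) = 10800000 / (1 + 21.54697·e^(−0.031·9)) = 10800000 / (1 + 21.54697·0.75654)
= 10800000 / 17.30114 ≈ 624236.15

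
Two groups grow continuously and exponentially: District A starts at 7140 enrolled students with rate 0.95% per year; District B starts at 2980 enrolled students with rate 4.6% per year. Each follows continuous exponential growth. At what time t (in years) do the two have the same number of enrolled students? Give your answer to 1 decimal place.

7140·e^(0.0095t) = 2980·e^(0.046t)
7140/2980 = e^((0.046 − 0.0095)t) → ln(2.39597) = 0.0365·t
t = 0.87379 / 0.0365

t ≈ 23.9 years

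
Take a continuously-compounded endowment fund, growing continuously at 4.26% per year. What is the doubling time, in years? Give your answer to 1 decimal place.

doubling time ≈ 16.3 years

doubling time = ln(2) / |r| = 0.69315 / 0.0426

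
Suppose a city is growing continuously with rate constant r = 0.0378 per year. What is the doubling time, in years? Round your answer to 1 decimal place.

doubling time ≈ 18.3 years

doubling time = ln(2) / |r| = 0.69315 / 0.0378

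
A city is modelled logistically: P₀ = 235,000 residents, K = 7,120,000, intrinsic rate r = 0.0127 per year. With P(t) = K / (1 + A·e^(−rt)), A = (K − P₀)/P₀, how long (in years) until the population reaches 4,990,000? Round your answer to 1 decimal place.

A = (7120000 − 235000)/235000 = 29.29787
4990000 = 7120000/(1 + 29.29787·e^(−0.0127t)) → 1 + 29.29787·e^(−0.0127t) = 1.42685
e^(−0.0127t) = 0.014569 → t = ln(68.6368)/0.0127 = 4.22883/0.0127

t ≈ 333.0 years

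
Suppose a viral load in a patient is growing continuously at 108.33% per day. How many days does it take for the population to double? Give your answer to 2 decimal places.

doubling time ≈ 0.64 days

doubling time = ln(2) / |r| = 0.69315 / 1.0833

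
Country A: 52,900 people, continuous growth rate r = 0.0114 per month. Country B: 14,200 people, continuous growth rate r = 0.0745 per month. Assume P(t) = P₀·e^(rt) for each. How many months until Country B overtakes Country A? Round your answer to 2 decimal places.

t ≈ 20.84 months

52900·e^(0.0114t) = 14200·e^(0.0745t)
52900/14200 = e^((0.0745 − 0.0114)t) → ln(3.72535) = 0.0631·t
t = 1.31516 / 0.0631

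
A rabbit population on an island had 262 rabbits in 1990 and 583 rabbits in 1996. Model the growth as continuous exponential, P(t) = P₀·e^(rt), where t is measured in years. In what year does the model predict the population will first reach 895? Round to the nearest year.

year 1999

r = ln(583/262) / 6 = 0.79984/6 ≈ 0.133307 per year
t = ln(895/262) / r = 1.22848/0.133307 ≈ 9.22 years after 1990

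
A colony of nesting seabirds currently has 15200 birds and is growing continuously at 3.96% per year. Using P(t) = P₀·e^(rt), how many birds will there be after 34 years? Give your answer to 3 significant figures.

P(34) = 15200 · e^(0.0396·34) = 15200 · e^(1.3464)
= 15200 · 3.84356 ≈ 58422.17

≈ 58,400 birds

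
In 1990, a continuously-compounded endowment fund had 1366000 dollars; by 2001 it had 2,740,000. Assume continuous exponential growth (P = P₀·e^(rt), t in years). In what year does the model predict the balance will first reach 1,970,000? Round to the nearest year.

year 1996

r = ln(2740000/1366000) / 11 = 0.69607/11 ≈ 0.063279 per year
t = ln(1970000/1366000) / r = 0.36615/0.063279 ≈ 5.79 years after 1990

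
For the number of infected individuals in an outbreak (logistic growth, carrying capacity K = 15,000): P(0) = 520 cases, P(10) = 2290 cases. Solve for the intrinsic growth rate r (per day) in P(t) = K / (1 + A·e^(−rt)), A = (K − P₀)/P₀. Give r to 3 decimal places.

A = (15000 − 520)/520 = 27.84615
2290 = 15000/(1 + 27.84615·e^(−r·10)) → e^(−10r) = (6.55022 − 1)/27.84615 = 0.199317
r = −ln(0.199317)/10 = 1.61286/10

r ≈ 0.161 per day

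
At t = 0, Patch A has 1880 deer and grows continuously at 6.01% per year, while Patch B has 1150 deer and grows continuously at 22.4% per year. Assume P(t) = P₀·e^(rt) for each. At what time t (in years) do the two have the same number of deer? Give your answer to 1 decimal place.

1880·e^(0.0601t) = 1150·e^(0.224t)
1880/1150 = e^((0.224 − 0.0601)t) → ln(1.63478) = 0.1639·t
t = 0.49151 / 0.1639

t ≈ 3.0 years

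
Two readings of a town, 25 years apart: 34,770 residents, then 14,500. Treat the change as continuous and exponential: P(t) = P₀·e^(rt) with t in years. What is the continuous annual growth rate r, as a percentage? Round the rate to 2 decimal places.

14500 = 34770 · e^(r·25)
e^(25r) = 14500/34770 = 0.41703
r = ln(0.41703) / 25 = -0.87461 / 25

r ≈ -3.50% per year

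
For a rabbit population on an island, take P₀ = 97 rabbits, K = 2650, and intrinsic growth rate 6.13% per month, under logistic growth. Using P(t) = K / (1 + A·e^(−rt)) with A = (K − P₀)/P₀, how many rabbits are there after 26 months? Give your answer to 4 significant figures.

A = (2650 − 97)/97 = 26.31959
P(26) = 2650 / (1 + 26.31959·e^(−0.0613·26)) = 2650 / (1 + 26.31959·0.203152)
= 2650 / 6.34688 ≈ 417.53

≈ 417.5 rabbits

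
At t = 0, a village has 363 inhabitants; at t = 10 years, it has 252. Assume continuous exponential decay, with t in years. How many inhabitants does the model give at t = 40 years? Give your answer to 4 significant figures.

≈ 84.31 inhabitants

r = ln(252/363) / 10 ≈ -0.036497 per year
P(40) = 363 · e^(-0.036497·40) = 363 · 0.23226 ≈ 84.31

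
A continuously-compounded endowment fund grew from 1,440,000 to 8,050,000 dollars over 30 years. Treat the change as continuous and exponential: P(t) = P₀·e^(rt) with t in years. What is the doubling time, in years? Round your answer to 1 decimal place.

doubling time ≈ 12.1 years

r = ln(8050000/1440000) / 30 = ln(5.59028) / 30 ≈ 0.057368 per year
doubling time = ln 2 / |r| = 0.69315 / 0.057368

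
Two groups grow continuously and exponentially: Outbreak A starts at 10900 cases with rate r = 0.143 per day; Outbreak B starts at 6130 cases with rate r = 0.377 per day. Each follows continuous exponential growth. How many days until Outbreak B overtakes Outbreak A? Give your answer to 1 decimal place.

t ≈ 2.5 days

10900·e^(0.143t) = 6130·e^(0.377t)
10900/6130 = e^((0.377 − 0.143)t) → ln(1.77814) = 0.234·t
t = 0.57557 / 0.234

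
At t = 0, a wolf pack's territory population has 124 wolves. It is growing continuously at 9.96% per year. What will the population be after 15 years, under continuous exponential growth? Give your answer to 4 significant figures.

P(15) = 124 · e^(0.0996·15) = 124 · e^(1.494)
= 124 · 4.45488 ≈ 552.41

≈ 552.4 wolves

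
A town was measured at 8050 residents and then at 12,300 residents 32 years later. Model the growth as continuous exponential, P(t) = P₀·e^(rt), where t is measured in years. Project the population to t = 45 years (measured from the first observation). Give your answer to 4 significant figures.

≈ 14,610 residents

r = ln(12300/8050) / 32 ≈ 0.013248 per year
P(45) = 8050 · e^(0.013248·45) = 8050 · 1.81511 ≈ 14611.66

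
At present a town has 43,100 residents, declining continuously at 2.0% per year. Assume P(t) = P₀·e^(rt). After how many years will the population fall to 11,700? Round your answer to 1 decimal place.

t ≈ 65.2 years

11700 = 43100 · e^(-0.02·t)
t = ln(11700/43100) / -0.02 = ln(0.27146) / -0.02 = -1.30393 / -0.02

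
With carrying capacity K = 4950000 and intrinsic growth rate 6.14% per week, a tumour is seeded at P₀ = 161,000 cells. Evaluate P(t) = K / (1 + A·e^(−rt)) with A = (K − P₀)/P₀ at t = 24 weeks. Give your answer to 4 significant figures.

A = (4950000 − 161000)/161000 = 29.74534
P(24) = 4950000 / (1 + 29.74534·e^(−0.0614·24)) = 4950000 / (1 + 29.74534·0.229099)
= 4950000 / 7.81464 ≈ 633426.88

≈ 633,400 cells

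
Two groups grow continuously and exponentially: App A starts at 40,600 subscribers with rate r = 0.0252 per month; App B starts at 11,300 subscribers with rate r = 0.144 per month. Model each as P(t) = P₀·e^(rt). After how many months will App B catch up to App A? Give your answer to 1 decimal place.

40600·e^(0.0252t) = 11300·e^(0.144t)
40600/11300 = e^((0.144 − 0.0252)t) → ln(3.59292) = 0.1188·t
t = 1.27897 / 0.1188

t ≈ 10.8 months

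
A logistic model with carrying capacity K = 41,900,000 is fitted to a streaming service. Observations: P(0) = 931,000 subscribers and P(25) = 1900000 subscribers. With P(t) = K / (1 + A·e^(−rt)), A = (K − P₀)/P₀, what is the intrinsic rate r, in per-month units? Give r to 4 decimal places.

A = (41900000 − 931000)/931000 = 44.00537
1900000 = 41900000/(1 + 44.00537·e^(−r·25)) → e^(−25r) = (22.05263 − 1)/44.00537 = 0.478411
r = −ln(0.478411)/25 = 0.73729/25

r ≈ 0.0295 per month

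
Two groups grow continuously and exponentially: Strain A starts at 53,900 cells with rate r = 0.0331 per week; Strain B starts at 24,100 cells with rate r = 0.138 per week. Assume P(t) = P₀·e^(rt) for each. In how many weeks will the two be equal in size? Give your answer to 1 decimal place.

t ≈ 7.7 weeks

53900·e^(0.0331t) = 24100·e^(0.138t)
53900/24100 = e^((0.138 − 0.0331)t) → ln(2.23651) = 0.1049·t
t = 0.80492 / 0.1049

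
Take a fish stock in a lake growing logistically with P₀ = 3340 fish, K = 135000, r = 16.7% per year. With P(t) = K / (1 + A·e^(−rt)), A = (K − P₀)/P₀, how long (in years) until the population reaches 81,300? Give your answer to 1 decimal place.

t ≈ 24.5 years

A = (135000 − 3340)/3340 = 39.41916
81300 = 135000/(1 + 39.41916·e^(−0.167t)) → 1 + 39.41916·e^(−0.167t) = 1.66052
e^(−0.167t) = 0.016756 → t = ln(59.67929)/0.167 = 4.08899/0.167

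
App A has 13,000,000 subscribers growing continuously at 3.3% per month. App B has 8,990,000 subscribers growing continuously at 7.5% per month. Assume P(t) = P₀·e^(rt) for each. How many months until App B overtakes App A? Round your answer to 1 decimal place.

13000000·e^(0.033t) = 8990000·e^(0.075t)
13000000/8990000 = e^((0.075 − 0.033)t) → ln(1.44605) = 0.042·t
t = 0.36884 / 0.042

t ≈ 8.8 months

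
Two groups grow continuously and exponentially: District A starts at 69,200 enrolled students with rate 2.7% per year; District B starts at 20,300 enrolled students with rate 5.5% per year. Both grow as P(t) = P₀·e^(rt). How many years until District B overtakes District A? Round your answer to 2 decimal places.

t ≈ 43.80 years

69200·e^(0.027t) = 20300·e^(0.055t)
69200/20300 = e^((0.055 − 0.027)t) → ln(3.40887) = 0.028·t
t = 1.22638 / 0.028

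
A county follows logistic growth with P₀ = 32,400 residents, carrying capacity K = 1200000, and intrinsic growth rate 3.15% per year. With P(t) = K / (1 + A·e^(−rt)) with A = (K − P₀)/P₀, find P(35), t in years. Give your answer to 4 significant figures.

A = (1200000 − 32400)/32400 = 36.03704
P(35) = 1200000 / (1 + 36.03704·e^(−0.0315·35)) = 1200000 / (1 + 36.03704·0.33204)
= 1200000 / 12.96574 ≈ 92551.63

≈ 92,550 residents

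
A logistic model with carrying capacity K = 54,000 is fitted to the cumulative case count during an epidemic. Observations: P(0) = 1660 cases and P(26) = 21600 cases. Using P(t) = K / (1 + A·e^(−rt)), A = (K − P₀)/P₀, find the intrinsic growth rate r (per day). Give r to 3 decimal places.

r ≈ 0.117 per day

A = (54000 − 1660)/1660 = 31.53012
21600 = 54000/(1 + 31.53012·e^(−r·26)) → e^(−26r) = (2.5 − 1)/31.53012 = 0.047574
r = −ln(0.047574)/26 = 3.04548/26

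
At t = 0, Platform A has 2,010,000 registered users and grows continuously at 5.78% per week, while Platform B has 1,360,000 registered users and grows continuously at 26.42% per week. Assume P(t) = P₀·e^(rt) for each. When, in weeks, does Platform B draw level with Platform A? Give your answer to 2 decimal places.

t ≈ 1.89 weeks

2010000·e^(0.0578t) = 1360000·e^(0.2642t)
2010000/1360000 = e^((0.2642 − 0.0578)t) → ln(1.47794) = 0.2064·t
t = 0.39065 / 0.2064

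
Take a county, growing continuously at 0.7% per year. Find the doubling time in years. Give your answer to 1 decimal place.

doubling time ≈ 99.0 years

doubling time = ln(2) / |r| = 0.69315 / 0.007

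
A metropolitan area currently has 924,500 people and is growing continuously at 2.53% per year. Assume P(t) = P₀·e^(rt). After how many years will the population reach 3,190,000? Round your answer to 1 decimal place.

3190000 = 924500 · e^(0.0253·t)
t = ln(3190000/924500) / 0.0253 = ln(3.45051) / 0.0253 = 1.23852 / 0.0253

t ≈ 49.0 years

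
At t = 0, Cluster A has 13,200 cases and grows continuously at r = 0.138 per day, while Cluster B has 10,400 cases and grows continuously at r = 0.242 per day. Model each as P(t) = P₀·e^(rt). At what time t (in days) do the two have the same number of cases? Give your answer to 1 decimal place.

t ≈ 2.3 days

13200·e^(0.138t) = 10400·e^(0.242t)
13200/10400 = e^((0.242 − 0.138)t) → ln(1.26923) = 0.104·t
t = 0.23841 / 0.104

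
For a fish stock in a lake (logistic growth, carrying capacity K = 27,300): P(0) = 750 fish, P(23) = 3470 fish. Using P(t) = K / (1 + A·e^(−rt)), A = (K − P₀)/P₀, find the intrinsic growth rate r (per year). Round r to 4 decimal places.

A = (27300 − 750)/750 = 35.4
3470 = 27300/(1 + 35.4·e^(−r·23)) → e^(−23r) = (7.86744 − 1)/35.4 = 0.193995
r = −ln(0.193995)/23 = 1.63992/23

r ≈ 0.0713 per year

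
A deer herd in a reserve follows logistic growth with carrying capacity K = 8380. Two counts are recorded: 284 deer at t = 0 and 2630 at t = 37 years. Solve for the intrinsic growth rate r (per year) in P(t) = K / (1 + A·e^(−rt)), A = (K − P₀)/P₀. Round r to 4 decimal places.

A = (8380 − 284)/284 = 28.50704
2630 = 8380/(1 + 28.50704·e^(−r·37)) → e^(−37r) = (3.18631 − 1)/28.50704 = 0.076694
r = −ln(0.076694)/37 = 2.56794/37

r ≈ 0.0694 per year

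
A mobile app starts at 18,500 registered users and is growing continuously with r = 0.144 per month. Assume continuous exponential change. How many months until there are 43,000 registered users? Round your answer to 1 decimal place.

t ≈ 5.9 months

43000 = 18500 · e^(0.144·t)
t = ln(43000/18500) / 0.144 = ln(2.32432) / 0.144 = 0.84343 / 0.144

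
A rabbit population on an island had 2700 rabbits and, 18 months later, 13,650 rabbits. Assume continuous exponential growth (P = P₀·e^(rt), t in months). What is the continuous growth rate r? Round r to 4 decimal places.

13650 = 2700 · e^(r·18)
e^(18r) = 13650/2700 = 5.05556
r = ln(5.05556) / 18 = 1.62049 / 18

r ≈ 0.0900 per month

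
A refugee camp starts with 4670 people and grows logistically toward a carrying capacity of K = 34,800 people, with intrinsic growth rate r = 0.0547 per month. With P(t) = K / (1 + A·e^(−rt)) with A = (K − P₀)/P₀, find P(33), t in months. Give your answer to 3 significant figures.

A = (34800 − 4670)/4670 = 6.45182
P(33) = 34800 / (1 + 6.45182·e^(−0.0547·33)) = 34800 / (1 + 6.45182·0.164458)
= 34800 / 2.06105 ≈ 16884.57

≈ 16,900 people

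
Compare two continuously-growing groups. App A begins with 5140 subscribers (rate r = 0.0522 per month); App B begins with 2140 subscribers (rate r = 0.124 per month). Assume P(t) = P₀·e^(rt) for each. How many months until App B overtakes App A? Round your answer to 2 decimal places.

5140·e^(0.0522t) = 2140·e^(0.124t)
5140/2140 = e^((0.124 − 0.0522)t) → ln(2.40187) = 0.0718·t
t = 0.87625 / 0.0718

t ≈ 12.20 months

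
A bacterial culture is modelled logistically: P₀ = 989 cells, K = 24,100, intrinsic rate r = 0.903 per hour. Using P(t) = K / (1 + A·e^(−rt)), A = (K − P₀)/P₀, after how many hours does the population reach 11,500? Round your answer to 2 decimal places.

A = (24100 − 989)/989 = 23.36805
11500 = 24100/(1 + 23.36805·e^(−0.903t)) → 1 + 23.36805·e^(−0.903t) = 2.09565
e^(−0.903t) = 0.046887 → t = ln(21.32798)/0.903 = 3.06002/0.903

t ≈ 3.39 hours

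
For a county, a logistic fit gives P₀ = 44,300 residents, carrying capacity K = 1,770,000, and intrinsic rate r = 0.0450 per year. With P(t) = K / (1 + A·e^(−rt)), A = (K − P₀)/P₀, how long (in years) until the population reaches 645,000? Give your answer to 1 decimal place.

A = (1770000 − 44300)/44300 = 38.95485
645000 = 1770000/(1 + 38.95485·e^(−0.045t)) → 1 + 38.95485·e^(−0.045t) = 2.74419
e^(−0.045t) = 0.044775 → t = ln(22.33412)/0.045 = 3.10612/0.045

t ≈ 69.0 years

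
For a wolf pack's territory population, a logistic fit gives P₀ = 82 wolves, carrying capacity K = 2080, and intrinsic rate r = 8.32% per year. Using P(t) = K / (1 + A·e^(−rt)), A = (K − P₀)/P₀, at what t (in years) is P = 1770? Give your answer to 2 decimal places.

t ≈ 59.32 years

A = (2080 − 82)/82 = 24.36585
1770 = 2080/(1 + 24.36585·e^(−0.0832t)) → 1 + 24.36585·e^(−0.0832t) = 1.17514
e^(−0.0832t) = 0.007188 → t = ln(139.12116)/0.0832 = 4.93535/0.0832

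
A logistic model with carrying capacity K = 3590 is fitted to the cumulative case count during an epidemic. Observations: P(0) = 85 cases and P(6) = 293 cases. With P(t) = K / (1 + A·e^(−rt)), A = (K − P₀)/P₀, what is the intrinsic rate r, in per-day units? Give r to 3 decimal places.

r ≈ 0.216 per day

A = (3590 − 85)/85 = 41.23529
293 = 3590/(1 + 41.23529·e^(−r·6)) → e^(−6r) = (12.25256 − 1)/41.23529 = 0.272887
r = −ln(0.272887)/6 = 1.2987/6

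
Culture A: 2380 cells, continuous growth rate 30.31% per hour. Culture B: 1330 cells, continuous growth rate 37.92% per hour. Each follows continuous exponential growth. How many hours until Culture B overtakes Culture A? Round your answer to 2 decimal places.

t ≈ 7.65 hours

2380·e^(0.3031t) = 1330·e^(0.3792t)
2380/1330 = e^((0.3792 − 0.3031)t) → ln(1.78947) = 0.0761·t
t = 0.58192 / 0.0761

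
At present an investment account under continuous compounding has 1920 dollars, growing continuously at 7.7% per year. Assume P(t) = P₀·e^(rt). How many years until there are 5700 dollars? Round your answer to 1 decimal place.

t ≈ 14.1 years

5700 = 1920 · e^(0.077·t)
t = ln(5700/1920) / 0.077 = ln(2.96875) / 0.077 = 1.08814 / 0.077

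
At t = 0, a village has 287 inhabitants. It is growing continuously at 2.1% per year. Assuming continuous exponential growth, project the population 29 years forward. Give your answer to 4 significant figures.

P(29) = 287 · e^(0.021·29) = 287 · e^(0.609)
= 287 · 1.83859 ≈ 527.68

≈ 527.7 inhabitants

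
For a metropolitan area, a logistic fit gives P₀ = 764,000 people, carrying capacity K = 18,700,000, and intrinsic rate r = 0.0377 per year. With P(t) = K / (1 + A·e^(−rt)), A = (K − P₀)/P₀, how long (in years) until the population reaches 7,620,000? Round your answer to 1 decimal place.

A = (18700000 − 764000)/764000 = 23.47644
7620000 = 18700000/(1 + 23.47644·e^(−0.0377t)) → 1 + 23.47644·e^(−0.0377t) = 2.45407
e^(−0.0377t) = 0.061937 → t = ln(16.14535)/0.0377 = 2.78163/0.0377

t ≈ 73.8 years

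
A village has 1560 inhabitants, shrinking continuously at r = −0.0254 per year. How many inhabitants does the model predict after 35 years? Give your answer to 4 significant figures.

P(35) = 1560 · e^(-0.0254·35) = 1560 · e^(-0.889)
= 1560 · 0.41107 ≈ 641.26

≈ 641.3 inhabitants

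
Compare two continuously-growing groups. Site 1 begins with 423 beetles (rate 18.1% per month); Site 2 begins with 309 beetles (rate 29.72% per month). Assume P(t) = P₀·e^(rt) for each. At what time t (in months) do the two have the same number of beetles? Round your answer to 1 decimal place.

423·e^(0.181t) = 309·e^(0.2972t)
423/309 = e^((0.2972 − 0.181)t) → ln(1.36893) = 0.1162·t
t = 0.31403 / 0.1162

t ≈ 2.7 months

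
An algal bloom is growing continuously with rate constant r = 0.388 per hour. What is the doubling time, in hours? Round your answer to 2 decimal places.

doubling time = ln(2) / |r| = 0.69315 / 0.388

doubling time ≈ 1.79 hours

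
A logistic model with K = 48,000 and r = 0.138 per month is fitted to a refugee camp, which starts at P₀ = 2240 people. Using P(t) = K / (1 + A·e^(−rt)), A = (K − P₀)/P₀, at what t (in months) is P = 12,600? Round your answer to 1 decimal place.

A = (48000 − 2240)/2240 = 20.42857
12600 = 48000/(1 + 20.42857·e^(−0.138t)) → 1 + 20.42857·e^(−0.138t) = 3.80952
e^(−0.138t) = 0.137529 → t = ln(7.27119)/0.138 = 1.98392/0.138

t ≈ 14.4 months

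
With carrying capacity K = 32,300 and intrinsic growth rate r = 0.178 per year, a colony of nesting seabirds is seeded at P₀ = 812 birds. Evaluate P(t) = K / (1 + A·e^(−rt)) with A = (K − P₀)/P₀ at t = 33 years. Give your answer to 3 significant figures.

A = (32300 − 812)/812 = 38.77833
P(33) = 32300 / (1 + 38.77833·e^(−0.178·33)) = 32300 / (1 + 38.77833·0.002812)
= 32300 / 1.10903 ≈ 29124.57

≈ 29,100 birds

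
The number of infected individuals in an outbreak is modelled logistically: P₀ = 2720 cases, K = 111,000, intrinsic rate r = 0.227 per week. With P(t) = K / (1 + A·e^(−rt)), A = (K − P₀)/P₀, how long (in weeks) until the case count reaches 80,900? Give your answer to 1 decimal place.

A = (111000 − 2720)/2720 = 39.80882
80900 = 111000/(1 + 39.80882·e^(−0.227t)) → 1 + 39.80882·e^(−0.227t) = 1.37206
e^(−0.227t) = 0.009346 → t = ln(106.99448)/0.227 = 4.67278/0.227

t ≈ 20.6 weeks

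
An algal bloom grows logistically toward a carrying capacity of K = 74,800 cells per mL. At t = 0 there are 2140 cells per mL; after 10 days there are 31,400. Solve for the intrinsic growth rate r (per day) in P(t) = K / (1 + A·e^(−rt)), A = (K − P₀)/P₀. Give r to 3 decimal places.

A = (74800 − 2140)/2140 = 33.95327
31400 = 74800/(1 + 33.95327·e^(−r·10)) → e^(−10r) = (2.38217 − 1)/33.95327 = 0.040708
r = −ln(0.040708)/10 = 3.20133/10

r ≈ 0.320 per day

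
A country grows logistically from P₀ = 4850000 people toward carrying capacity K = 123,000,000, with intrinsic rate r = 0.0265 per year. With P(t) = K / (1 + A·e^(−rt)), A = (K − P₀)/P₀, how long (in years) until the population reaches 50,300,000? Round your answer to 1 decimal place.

A = (123000000 − 4850000)/4850000 = 24.36082
50300000 = 123000000/(1 + 24.36082·e^(−0.0265t)) → 1 + 24.36082·e^(−0.0265t) = 2.44533
e^(−0.0265t) = 0.05933 → t = ln(16.85488)/0.0265 = 2.82464/0.0265

t ≈ 106.6 years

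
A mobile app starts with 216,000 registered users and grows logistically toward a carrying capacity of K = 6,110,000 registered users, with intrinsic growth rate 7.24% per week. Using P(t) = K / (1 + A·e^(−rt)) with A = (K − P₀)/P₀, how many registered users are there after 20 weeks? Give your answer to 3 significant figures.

≈ 824,000 registered users

A = (6110000 − 216000)/216000 = 27.28704
P(20) = 6110000 / (1 + 27.28704·e^(−0.0724·20)) = 6110000 / (1 + 27.28704·0.23504)
= 6110000 / 7.41354 ≈ 824167.4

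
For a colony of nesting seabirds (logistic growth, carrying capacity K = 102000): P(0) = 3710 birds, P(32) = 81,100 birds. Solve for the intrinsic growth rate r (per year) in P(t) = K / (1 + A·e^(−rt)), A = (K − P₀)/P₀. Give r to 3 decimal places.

r ≈ 0.145 per year

A = (102000 − 3710)/3710 = 26.49326
81100 = 102000/(1 + 26.49326·e^(−r·32)) → e^(−32r) = (1.25771 − 1)/26.49326 = 0.009727
r = −ln(0.009727)/32 = 4.63282/32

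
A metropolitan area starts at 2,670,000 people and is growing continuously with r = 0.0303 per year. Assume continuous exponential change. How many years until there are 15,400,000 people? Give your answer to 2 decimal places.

t ≈ 57.83 years

15400000 = 2670000 · e^(0.0303·t)
t = ln(15400000/2670000) / 0.0303 = ln(5.76779) / 0.0303 = 1.75229 / 0.0303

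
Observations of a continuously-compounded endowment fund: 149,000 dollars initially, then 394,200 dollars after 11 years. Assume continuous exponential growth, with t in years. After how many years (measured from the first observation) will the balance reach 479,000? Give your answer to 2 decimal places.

t ≈ 13.20 years

r = ln(394200/149000) / 11 ≈ 0.088447 per year
t = ln(479000/149000) / r = 1.16775 / 0.088447 ≈ 13.203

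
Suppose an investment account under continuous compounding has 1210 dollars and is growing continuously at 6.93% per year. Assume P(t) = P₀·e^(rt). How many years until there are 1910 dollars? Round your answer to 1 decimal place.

t ≈ 6.6 years

1910 = 1210 · e^(0.0693·t)
t = ln(1910/1210) / 0.0693 = ln(1.57851) / 0.0693 = 0.45648 / 0.0693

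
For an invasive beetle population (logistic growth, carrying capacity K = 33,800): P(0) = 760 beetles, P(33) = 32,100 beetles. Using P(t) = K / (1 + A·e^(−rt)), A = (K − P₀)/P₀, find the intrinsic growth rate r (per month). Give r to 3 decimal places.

r ≈ 0.203 per month

A = (33800 − 760)/760 = 43.47368
32100 = 33800/(1 + 43.47368·e^(−r·33)) → e^(−33r) = (1.05296 − 1)/43.47368 = 0.001218
r = −ln(0.001218)/33 = 6.71038/33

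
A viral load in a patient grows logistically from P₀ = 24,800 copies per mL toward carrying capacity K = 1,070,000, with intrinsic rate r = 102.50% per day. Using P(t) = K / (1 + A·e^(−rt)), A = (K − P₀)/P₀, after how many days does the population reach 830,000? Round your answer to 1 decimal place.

t ≈ 4.9 days

A = (1070000 − 24800)/24800 = 42.14516
830000 = 1070000/(1 + 42.14516·e^(−1.025t)) → 1 + 42.14516·e^(−1.025t) = 1.28916
e^(−1.025t) = 0.006861 → t = ln(145.75202)/1.025 = 4.98191/1.025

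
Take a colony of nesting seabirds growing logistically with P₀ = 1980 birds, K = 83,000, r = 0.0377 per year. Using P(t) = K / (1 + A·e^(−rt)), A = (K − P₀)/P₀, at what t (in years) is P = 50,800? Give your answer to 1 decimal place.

t ≈ 110.5 years

A = (83000 − 1980)/1980 = 40.91919
50800 = 83000/(1 + 40.91919·e^(−0.0377t)) → 1 + 40.91919·e^(−0.0377t) = 1.63386
e^(−0.0377t) = 0.01549 → t = ln(64.55574)/0.0377 = 4.16753/0.0377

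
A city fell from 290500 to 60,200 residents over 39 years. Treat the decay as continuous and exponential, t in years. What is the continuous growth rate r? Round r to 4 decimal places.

r ≈ -0.0404 per year

60200 = 290500 · e^(r·39)
e^(39r) = 60200/290500 = 0.20723
r = ln(0.20723) / 39 = -1.57393 / 39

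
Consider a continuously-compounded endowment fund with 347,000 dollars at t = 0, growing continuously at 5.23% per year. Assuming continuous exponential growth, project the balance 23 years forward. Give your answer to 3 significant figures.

P(23) = 347000 · e^(0.0523·23) = 347000 · e^(1.2029)
= 347000 · 3.32976 ≈ 1155426.46

≈ 1,160,000 dollars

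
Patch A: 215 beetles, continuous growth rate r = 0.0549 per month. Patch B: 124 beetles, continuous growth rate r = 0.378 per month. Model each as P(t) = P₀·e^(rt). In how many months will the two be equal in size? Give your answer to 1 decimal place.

t ≈ 1.7 months

215·e^(0.0549t) = 124·e^(0.378t)
215/124 = e^((0.378 − 0.0549)t) → ln(1.73387) = 0.3231·t
t = 0.55036 / 0.3231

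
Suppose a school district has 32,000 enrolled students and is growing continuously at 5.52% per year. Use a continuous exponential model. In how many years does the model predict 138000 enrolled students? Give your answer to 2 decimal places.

138000 = 32000 · e^(0.0552·t)
t = ln(138000/32000) / 0.0552 = ln(4.3125) / 0.0552 = 1.46152 / 0.0552

t ≈ 26.48 years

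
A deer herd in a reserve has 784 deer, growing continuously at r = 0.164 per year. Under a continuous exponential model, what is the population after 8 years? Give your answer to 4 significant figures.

P(8) = 784 · e^(0.164·8) = 784 · e^(1.312)
= 784 · 3.71359 ≈ 2911.46

≈ 2,911 deer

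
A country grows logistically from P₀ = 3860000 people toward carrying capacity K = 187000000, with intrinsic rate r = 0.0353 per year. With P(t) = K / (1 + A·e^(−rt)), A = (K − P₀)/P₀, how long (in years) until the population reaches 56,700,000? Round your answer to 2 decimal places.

A = (187000000 − 3860000)/3860000 = 47.4456
56700000 = 187000000/(1 + 47.4456·e^(−0.0353t)) → 1 + 47.4456·e^(−0.0353t) = 3.29806
e^(−0.0353t) = 0.048436 → t = ln(20.64593)/0.0353 = 3.02752/0.0353

t ≈ 85.77 years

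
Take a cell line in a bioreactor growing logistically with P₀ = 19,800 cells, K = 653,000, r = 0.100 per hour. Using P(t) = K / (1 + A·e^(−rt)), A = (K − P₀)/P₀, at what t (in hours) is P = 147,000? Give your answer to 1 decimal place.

A = (653000 − 19800)/19800 = 31.9798
147000 = 653000/(1 + 31.9798·e^(−0.1t)) → 1 + 31.9798·e^(−0.1t) = 4.44218
e^(−0.1t) = 0.107636 → t = ln(9.29057)/0.1 = 2.229/0.1

t ≈ 22.3 hours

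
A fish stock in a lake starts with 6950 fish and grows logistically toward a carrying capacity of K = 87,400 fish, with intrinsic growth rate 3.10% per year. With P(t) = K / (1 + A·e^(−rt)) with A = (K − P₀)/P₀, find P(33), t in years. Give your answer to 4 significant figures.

A = (87400 − 6950)/6950 = 11.57554
P(33) = 87400 / (1 + 11.57554·e^(−0.031·33)) = 87400 / (1 + 11.57554·0.359515)
= 87400 / 5.16158 ≈ 16932.81

≈ 16,930 fish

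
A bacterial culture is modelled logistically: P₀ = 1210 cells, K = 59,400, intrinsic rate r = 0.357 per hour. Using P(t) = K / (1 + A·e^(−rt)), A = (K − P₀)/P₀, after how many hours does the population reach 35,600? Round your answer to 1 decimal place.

A = (59400 − 1210)/1210 = 48.09091
35600 = 59400/(1 + 48.09091·e^(−0.357t)) → 1 + 48.09091·e^(−0.357t) = 1.66854
e^(−0.357t) = 0.013902 → t = ln(71.9343)/0.357 = 4.27575/0.357

t ≈ 12.0 hours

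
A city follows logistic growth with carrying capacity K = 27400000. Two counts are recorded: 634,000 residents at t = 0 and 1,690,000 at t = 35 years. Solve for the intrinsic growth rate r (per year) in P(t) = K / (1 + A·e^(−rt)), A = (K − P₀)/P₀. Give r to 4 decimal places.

A = (27400000 − 634000)/634000 = 42.21767
1690000 = 27400000/(1 + 42.21767·e^(−r·35)) → e^(−35r) = (16.21302 − 1)/42.21767 = 0.360347
r = −ln(0.360347)/35 = 1.02069/35

r ≈ 0.0292 per year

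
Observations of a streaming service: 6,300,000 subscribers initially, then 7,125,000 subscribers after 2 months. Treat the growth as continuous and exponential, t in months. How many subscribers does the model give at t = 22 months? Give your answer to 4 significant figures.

≈ 24,390,000 subscribers

r = ln(7125000/6300000) / 2 ≈ 0.06153 per month
P(22) = 6300000 · e^(0.06153·22) = 6300000 · 3.87157 ≈ 24390913.22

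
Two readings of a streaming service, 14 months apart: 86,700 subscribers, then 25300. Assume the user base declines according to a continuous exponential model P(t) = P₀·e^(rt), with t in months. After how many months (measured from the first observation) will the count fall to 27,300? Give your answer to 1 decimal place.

r = ln(25300/86700) / 14 ≈ -0.087975 per month
t = ln(27300/86700) / r = -1.15557 / -0.087975 ≈ 13.135

t ≈ 13.1 months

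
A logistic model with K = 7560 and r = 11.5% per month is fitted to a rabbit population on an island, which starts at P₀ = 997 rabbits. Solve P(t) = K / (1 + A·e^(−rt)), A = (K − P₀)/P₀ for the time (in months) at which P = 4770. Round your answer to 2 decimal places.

t ≈ 21.05 months

A = (7560 − 997)/997 = 6.58275
4770 = 7560/(1 + 6.58275·e^(−0.115t)) → 1 + 6.58275·e^(−0.115t) = 1.58491
e^(−0.115t) = 0.088854 → t = ln(11.25438)/0.115 = 2.42076/0.115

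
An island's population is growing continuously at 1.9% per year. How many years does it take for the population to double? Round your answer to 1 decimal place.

doubling time ≈ 36.5 years

doubling time = ln(2) / |r| = 0.69315 / 0.019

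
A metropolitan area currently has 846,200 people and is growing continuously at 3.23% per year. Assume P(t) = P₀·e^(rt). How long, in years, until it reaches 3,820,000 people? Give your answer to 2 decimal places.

3820000 = 846200 · e^(0.0323·t)
t = ln(3820000/846200) / 0.0323 = ln(4.5143) / 0.0323 = 1.50725 / 0.0323

t ≈ 46.66 years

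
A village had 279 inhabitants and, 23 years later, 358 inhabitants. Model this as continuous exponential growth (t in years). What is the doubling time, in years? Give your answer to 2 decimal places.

doubling time ≈ 63.94 years

r = ln(358/279) / 23 = ln(1.28315) / 23 ≈ 0.01084 per year
doubling time = ln 2 / |r| = 0.69315 / 0.01084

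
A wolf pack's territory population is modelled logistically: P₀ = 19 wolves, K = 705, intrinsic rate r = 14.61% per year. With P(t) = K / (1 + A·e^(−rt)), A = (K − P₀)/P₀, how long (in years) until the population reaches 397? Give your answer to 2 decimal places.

A = (705 − 19)/19 = 36.10526
397 = 705/(1 + 36.10526·e^(−0.1461t)) → 1 + 36.10526·e^(−0.1461t) = 1.77582
e^(−0.1461t) = 0.021488 → t = ln(46.53828)/0.1461 = 3.84028/0.1461

t ≈ 26.29 years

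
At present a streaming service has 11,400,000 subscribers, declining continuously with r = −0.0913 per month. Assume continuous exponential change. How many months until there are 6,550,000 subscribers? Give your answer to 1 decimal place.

t ≈ 6.1 months

6550000 = 11400000 · e^(-0.0913·t)
t = ln(6550000/11400000) / -0.0913 = ln(0.57456) / -0.0913 = -0.55415 / -0.0913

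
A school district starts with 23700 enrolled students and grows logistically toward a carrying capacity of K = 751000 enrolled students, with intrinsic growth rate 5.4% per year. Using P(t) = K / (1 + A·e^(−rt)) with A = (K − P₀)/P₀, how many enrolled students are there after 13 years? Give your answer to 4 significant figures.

≈ 46,330 enrolled students

A = (751000 − 23700)/23700 = 30.68776
P(13) = 751000 / (1 + 30.68776·e^(−0.054·13)) = 751000 / (1 + 30.68776·0.495593)
= 751000 / 16.20864 ≈ 46333.3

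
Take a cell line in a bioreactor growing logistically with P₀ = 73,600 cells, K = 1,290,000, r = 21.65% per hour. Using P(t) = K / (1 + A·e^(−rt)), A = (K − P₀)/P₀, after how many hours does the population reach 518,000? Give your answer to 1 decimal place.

A = (1290000 − 73600)/73600 = 16.52717
518000 = 1290000/(1 + 16.52717·e^(−0.2165t)) → 1 + 16.52717·e^(−0.2165t) = 2.49035
e^(−0.2165t) = 0.090176 → t = ln(11.08948)/0.2165 = 2.406/0.2165

t ≈ 11.1 hours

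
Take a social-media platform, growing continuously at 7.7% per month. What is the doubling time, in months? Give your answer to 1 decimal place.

doubling time ≈ 9.0 months

doubling time = ln(2) / |r| = 0.69315 / 0.077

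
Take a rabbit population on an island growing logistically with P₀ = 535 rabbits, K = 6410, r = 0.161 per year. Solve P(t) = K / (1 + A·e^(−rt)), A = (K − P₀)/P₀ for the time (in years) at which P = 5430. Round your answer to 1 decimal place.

A = (6410 − 535)/535 = 10.98131
5430 = 6410/(1 + 10.98131·e^(−0.161t)) → 1 + 10.98131·e^(−0.161t) = 1.18048
e^(−0.161t) = 0.016435 → t = ln(60.84541)/0.161 = 4.10834/0.161

t ≈ 25.5 years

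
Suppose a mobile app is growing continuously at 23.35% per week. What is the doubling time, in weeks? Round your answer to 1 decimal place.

doubling time ≈ 3.0 weeks

doubling time = ln(2) / |r| = 0.69315 / 0.2335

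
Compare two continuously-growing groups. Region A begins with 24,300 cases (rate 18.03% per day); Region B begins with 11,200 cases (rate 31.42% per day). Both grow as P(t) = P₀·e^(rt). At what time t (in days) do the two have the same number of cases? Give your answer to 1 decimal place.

t ≈ 5.8 days

24300·e^(0.1803t) = 11200·e^(0.3142t)
24300/11200 = e^((0.3142 − 0.1803)t) → ln(2.16964) = 0.1339·t
t = 0.77456 / 0.1339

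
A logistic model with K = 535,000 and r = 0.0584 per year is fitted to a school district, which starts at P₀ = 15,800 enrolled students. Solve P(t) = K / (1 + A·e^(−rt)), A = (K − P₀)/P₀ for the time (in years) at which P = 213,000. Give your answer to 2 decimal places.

A = (535000 − 15800)/15800 = 32.86076
213000 = 535000/(1 + 32.86076·e^(−0.0584t)) → 1 + 32.86076·e^(−0.0584t) = 2.51174
e^(−0.0584t) = 0.046004 → t = ln(21.73709)/0.0584 = 3.07902/0.0584

t ≈ 52.72 years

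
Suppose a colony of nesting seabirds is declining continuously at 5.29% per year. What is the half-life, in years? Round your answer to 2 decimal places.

half-life = ln(2) / |r| = 0.69315 / 0.0529

half-life ≈ 13.10 years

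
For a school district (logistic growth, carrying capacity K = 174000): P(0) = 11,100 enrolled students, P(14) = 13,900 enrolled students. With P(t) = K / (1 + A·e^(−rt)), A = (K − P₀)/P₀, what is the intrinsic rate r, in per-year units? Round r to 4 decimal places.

r ≈ 0.0173 per year

A = (174000 − 11100)/11100 = 14.67568
13900 = 174000/(1 + 14.67568·e^(−r·14)) → e^(−14r) = (12.51799 − 1)/14.67568 = 0.784835
r = −ln(0.784835)/14 = 0.24228/14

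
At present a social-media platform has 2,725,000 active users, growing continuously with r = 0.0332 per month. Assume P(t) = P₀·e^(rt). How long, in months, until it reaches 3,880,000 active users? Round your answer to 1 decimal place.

t ≈ 10.6 months

3880000 = 2725000 · e^(0.0332·t)
t = ln(3880000/2725000) / 0.0332 = ln(1.42385) / 0.0332 = 0.35337 / 0.0332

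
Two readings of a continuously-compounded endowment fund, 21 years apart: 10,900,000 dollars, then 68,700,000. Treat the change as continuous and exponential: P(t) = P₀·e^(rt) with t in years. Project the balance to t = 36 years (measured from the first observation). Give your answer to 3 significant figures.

≈ 256,000,000 dollars

r = ln(68700000/10900000) / 21 ≈ 0.087666 per year
P(36) = 10900000 · e^(0.087666·36) = 10900000 · 23.47595 ≈ 255887908.73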